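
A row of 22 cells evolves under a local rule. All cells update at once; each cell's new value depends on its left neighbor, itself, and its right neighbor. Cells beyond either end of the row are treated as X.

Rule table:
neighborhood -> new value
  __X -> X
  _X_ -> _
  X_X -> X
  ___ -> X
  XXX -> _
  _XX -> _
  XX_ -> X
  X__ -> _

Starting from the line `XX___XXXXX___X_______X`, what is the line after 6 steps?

XX_X_X_X_X_X_X__X_XX_X

_X_XX____X_XX__XXXXXX_
X_X_X_XXX_X_X_X_____XX
XX_X_X__XX_X_X__XXXX__
_XX_X__X_XX_X__X___X_X
X_XX__X_X_XX__X__XX_X_
XX_X_X_X_X_X_X__X_XX_X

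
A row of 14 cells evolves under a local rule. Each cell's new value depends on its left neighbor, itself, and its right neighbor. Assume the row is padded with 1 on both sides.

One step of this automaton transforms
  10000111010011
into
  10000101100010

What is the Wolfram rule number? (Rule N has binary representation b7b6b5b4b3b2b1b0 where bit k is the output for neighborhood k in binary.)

position 6: 111 → 0  (bit 7 = 0)
position 0: 110 → 1  (bit 6 = 1)
position 8: 101 → 1  (bit 5 = 1)
position 1: 100 → 0  (bit 4 = 0)
position 5: 011 → 1  (bit 3 = 1)
position 9: 010 → 0  (bit 2 = 0)
position 4: 001 → 0  (bit 1 = 0)
position 2: 000 → 0  (bit 0 = 0)
bits b7..b0 = 01101000 = 104

104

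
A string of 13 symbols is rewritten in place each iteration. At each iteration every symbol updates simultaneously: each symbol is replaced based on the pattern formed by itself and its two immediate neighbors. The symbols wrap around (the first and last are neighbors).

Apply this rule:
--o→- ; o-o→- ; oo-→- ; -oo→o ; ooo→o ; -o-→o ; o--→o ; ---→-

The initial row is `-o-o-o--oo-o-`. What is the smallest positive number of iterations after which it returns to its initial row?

2

iteration 1: -o-o-oo-o--oo
iteration 2: -o-o-o--oo-o-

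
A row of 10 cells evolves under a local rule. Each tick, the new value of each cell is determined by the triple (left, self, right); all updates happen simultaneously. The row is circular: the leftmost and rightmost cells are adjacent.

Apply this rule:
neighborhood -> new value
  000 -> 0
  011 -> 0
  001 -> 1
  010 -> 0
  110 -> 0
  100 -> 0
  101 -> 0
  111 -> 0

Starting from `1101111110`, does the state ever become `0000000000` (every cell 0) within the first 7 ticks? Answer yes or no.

yes

tick 1: 0000000000
all cells are 0 at tick 1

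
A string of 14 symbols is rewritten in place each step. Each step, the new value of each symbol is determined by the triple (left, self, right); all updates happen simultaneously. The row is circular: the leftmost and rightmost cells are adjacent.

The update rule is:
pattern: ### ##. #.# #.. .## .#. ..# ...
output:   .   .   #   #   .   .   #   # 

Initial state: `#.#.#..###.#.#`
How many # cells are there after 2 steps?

8

.#.#.##...#.#.
#.#.#..###.#.#
count of #: 8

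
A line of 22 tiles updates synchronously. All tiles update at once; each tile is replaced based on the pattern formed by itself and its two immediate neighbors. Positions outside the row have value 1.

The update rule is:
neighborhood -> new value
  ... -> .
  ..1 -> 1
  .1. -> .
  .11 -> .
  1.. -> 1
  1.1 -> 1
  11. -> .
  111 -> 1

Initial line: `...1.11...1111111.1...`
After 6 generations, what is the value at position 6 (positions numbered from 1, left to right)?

1.1.1..1.1.11111.1.1.1
.1.1.11.1.1.111.1.1.1.
1.1.1..1.1.1.1.1.1.1.1
.1.1.11.1.1.1.1.1.1.1.
1.1.1..1.1.1.1.1.1.1.1  (repeats generation 3; period 2)
generation 6: .1.1.11.1.1.1.1.1.1.1.
position 6 holds 1

1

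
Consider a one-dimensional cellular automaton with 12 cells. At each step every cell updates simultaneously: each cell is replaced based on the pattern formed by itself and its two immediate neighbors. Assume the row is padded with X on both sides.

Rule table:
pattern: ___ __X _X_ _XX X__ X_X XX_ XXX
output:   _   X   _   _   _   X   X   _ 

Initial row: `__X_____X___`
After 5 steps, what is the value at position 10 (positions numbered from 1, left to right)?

_X_____X___X
X_____X___X_
X____X___X_X
X___X___X_X_
X__X___X_X_X
position 10 holds X

X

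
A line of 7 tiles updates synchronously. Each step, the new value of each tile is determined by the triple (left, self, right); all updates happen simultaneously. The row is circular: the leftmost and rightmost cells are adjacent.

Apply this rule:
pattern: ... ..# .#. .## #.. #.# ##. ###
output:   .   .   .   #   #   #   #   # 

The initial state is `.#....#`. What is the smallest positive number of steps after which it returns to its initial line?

#.#....
.#.#...
..#.#..
...#.#.
....#.#
#....#.
.#....#

7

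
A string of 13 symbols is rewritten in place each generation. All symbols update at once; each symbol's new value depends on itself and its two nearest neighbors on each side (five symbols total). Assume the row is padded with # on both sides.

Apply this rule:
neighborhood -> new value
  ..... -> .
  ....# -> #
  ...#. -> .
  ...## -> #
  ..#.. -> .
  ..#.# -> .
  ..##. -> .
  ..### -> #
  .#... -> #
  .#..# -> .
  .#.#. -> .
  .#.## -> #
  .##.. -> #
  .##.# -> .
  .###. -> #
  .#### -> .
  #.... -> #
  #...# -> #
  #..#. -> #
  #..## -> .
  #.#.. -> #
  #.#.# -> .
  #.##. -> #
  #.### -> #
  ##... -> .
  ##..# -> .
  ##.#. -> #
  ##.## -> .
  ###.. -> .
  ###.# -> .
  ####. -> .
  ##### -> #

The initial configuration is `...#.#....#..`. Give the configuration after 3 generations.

.#...####....
######....###
####...####.#

####...####.#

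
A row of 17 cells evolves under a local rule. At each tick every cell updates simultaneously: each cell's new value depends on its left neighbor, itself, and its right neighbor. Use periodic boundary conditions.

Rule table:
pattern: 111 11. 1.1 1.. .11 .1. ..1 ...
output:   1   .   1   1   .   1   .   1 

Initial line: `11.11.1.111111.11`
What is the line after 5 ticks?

.1.11.1..111.1111

1.1..111.1111.1.1
.111..1.1.11.111.
..1.1.1111..1.1.1
1.1111.11.1.11111
.1.11.1..111.1111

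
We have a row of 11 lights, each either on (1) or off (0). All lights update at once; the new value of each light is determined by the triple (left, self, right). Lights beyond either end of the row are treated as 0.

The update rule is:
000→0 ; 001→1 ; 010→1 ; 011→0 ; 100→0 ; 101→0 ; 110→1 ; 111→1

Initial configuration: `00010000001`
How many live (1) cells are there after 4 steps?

5

step 1: 00110000011
step 2: 01010000101
step 3: 11010001101
step 4: 01010010101
count of 1: 5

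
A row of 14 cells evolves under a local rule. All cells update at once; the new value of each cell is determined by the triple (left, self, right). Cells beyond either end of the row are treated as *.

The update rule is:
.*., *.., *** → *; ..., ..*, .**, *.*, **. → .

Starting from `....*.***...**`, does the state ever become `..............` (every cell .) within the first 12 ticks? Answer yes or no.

no

*...*..*.*...*
.*..**.*.**...
.**....*...*..
...*...**..**.
*..**....*....
.*...*...**...
.**..**....*..
...*...*...**.
*..**..**.....
.*...*...*....
.**..**..**...
...*...*...*..
tick 12 is ...*...*...*.., still not uniform .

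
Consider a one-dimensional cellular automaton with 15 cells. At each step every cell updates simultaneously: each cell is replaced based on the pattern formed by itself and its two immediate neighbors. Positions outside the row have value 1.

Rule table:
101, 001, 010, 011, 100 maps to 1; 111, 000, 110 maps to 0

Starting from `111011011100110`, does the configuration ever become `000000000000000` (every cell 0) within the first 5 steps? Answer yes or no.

no

step 1: 000110110011101
step 2: 101101101110011
step 3: 011011011001110
step 4: 110110110111001
step 5: 001101101100111
step 5 is 001101101100111, still not uniform 0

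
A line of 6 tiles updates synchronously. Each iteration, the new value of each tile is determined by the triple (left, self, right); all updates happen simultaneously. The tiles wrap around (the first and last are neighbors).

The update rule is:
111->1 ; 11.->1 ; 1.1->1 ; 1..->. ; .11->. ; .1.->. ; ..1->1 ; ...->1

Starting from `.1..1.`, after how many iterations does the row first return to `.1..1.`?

3

1..1..
..1..1
.1..1.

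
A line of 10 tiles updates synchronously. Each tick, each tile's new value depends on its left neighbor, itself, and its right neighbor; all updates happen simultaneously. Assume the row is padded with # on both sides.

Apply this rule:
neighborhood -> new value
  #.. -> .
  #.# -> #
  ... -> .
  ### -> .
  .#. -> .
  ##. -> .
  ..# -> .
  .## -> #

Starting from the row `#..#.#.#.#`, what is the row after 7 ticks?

........##

....#.#.##
.....#.##.
......##.#
......#.##
.......##.
.......#.#
........##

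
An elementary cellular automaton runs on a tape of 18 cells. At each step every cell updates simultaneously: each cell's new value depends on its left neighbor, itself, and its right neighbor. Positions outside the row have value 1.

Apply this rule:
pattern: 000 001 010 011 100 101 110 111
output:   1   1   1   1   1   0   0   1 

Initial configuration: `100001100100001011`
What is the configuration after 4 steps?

011001111111001111

011111011111111011
011110011111110011
011101111111101111
011001111111001111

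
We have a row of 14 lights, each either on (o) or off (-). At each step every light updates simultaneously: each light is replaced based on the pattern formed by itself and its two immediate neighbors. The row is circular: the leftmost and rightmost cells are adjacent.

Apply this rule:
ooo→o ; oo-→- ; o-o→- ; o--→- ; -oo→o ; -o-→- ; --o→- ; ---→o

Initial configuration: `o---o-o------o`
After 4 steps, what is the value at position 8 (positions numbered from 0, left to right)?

--o-----oooo-o
----ooo-ooo---
ooo-oo--oo--oo
oo--o---o---oo
position 8 holds o

o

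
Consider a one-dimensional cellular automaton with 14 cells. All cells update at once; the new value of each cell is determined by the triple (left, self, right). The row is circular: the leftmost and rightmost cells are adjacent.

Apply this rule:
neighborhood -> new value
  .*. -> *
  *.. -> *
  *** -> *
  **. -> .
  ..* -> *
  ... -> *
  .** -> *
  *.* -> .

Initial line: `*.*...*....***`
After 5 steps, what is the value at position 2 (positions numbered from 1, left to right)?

..************
*************.
************..
***********.**
**********..**
position 2 holds *

*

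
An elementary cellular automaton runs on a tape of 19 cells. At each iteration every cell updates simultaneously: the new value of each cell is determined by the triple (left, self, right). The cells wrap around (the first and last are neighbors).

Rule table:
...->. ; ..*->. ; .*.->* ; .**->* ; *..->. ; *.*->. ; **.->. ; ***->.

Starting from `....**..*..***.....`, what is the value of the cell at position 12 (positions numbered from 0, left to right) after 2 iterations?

iteration 1: ....*...*..*.......
iteration 2: ....*...*..*.......
position 12 holds .

.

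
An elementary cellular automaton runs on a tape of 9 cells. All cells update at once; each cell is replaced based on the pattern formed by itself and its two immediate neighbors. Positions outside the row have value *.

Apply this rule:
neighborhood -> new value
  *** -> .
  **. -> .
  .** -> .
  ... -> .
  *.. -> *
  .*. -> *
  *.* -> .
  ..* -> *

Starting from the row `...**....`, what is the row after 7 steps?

*..**....

*.*..*..*
..******.
**.......
..*.....*
****...*.
....*.**.
*..**....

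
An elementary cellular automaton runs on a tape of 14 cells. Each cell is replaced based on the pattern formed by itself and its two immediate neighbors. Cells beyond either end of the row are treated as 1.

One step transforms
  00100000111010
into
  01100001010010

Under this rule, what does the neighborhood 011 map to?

At position 8 the neighborhood is 011; the next row has 0 there.

0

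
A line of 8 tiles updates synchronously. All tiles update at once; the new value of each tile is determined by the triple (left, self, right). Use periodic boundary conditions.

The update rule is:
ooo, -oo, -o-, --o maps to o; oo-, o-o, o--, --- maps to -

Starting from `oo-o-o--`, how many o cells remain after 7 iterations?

o--o-o-o
--oo-o-o
-oo--o-o
-o--oo-o
-o-oo--o
-o-o--oo
-o-o-oo-
count of o: 4

4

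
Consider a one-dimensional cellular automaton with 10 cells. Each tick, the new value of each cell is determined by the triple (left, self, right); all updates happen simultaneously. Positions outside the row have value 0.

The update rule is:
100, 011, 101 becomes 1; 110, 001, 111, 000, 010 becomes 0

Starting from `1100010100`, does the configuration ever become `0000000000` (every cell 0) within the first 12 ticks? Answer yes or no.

tick 1: 1010001010
tick 2: 0101000101
tick 3: 0010100010
tick 4: 0001010001
tick 5: 0000101000
tick 6: 0000010100
tick 7: 0000001010
tick 8: 0000000101
tick 9: 0000000010
tick 10: 0000000001
tick 11: 0000000000
all cells are 0 at tick 11

yes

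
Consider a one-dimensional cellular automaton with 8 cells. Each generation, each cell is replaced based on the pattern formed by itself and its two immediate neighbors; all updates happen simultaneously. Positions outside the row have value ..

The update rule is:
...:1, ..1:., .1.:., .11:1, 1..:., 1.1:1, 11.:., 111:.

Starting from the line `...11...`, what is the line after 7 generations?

..11...1

generation 1: 11.1..11
generation 2: 1.1...1.
generation 3: .1..1...
generation 4: ......11
generation 5: 11111.1.
generation 6: 1....1..
generation 7: ..11...1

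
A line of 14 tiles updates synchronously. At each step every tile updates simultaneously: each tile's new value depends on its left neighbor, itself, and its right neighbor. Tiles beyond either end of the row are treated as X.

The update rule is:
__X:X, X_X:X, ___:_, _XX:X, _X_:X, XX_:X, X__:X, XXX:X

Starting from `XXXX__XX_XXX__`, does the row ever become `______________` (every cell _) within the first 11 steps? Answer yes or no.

no

XXXXXXXXXXXXXX
XXXXXXXXXXXXXX  (fixed point — unchanged through step 11)
step 11 is XXXXXXXXXXXXXX, still not uniform _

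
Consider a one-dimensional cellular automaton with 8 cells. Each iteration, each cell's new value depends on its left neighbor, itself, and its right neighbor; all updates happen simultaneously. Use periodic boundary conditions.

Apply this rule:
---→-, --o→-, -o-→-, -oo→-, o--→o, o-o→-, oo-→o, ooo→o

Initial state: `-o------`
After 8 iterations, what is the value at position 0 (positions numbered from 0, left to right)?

-

iteration 1: --o-----
iteration 2: ---o----
iteration 3: ----o---
iteration 4: -----o--
iteration 5: ------o-
iteration 6: -------o
iteration 7: o-------
iteration 8: -o------
position 0 holds -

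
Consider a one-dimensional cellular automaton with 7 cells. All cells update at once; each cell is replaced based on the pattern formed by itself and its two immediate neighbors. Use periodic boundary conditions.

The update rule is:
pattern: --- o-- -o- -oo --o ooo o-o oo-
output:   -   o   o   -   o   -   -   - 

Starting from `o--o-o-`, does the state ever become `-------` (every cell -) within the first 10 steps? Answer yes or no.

oooo-o-
-----o-
----ooo
o--o---
ooooo-o
-------
all cells are - at step 6

yes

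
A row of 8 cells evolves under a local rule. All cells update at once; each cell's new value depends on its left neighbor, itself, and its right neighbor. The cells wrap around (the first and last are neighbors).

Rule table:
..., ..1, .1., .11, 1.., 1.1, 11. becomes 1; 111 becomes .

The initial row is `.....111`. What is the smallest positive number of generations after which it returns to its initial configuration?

generation 1: 111111.1
generation 2: .....111

2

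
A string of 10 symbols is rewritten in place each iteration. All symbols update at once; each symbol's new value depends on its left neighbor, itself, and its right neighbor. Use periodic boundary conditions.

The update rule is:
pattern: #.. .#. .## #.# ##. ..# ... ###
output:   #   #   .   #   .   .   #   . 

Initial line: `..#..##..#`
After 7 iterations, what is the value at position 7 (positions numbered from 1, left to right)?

.

iteration 1: #.##...#.#
iteration 2: .#..##.##.
iteration 3: .##...#..#
iteration 4: #..##.##.#
iteration 5: .#...#..#.
iteration 6: .###.##.##
iteration 7: #...#..#..
position 7 holds .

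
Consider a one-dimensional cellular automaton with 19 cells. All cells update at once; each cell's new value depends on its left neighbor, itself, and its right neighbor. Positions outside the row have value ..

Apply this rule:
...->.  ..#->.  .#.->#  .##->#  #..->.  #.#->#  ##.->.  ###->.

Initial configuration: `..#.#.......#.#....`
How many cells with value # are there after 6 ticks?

2

..###.......###....
..#.........#......
..#.........#......  (fixed point — unchanged through tick 6)
count of #: 2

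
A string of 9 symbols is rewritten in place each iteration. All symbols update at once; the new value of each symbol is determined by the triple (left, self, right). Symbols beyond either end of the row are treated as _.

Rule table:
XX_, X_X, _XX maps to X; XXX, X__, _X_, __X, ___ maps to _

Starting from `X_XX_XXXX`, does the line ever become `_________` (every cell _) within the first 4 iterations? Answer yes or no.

_XXXXX__X
_X___X___
_________
all cells are _ at iteration 3

yes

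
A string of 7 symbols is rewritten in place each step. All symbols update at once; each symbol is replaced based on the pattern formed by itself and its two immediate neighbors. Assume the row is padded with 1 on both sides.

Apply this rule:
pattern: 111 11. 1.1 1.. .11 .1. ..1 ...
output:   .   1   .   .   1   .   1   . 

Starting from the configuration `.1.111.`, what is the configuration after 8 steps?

...1.1.
..1....
.1....1
.....11
....11.
...111.
..11.1.
.111...

.111...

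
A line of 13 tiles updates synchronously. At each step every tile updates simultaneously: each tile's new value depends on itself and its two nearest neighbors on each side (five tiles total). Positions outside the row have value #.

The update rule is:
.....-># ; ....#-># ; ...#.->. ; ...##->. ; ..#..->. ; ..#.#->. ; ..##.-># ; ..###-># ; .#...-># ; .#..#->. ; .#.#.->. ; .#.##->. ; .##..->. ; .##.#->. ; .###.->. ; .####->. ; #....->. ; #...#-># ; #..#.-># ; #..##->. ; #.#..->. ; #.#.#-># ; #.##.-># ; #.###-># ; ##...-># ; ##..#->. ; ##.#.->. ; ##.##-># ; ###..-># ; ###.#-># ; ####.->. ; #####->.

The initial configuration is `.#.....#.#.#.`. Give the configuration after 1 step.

..#.##...#.#.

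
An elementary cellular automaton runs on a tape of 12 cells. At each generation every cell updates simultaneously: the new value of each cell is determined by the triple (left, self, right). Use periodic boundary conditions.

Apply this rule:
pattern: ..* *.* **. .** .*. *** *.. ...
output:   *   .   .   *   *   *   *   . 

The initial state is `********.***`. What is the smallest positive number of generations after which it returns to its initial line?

12

generation 1: *******..***
generation 2: ******.*****
generation 3: *****..*****
generation 4: ****.*******
generation 5: ***..*******
generation 6: **.*********
generation 7: *..*********
generation 8: .***********
generation 9: .**********.
generation 10: **********.*
generation 11: *********..*
generation 12: ********.***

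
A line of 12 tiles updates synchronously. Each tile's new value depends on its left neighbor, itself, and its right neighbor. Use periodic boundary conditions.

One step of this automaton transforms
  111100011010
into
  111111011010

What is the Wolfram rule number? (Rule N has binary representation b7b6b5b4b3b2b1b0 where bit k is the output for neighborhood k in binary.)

221

position 1: 111 → 1  (bit 7 = 1)
position 3: 110 → 1  (bit 6 = 1)
position 9: 101 → 0  (bit 5 = 0)
position 4: 100 → 1  (bit 4 = 1)
position 0: 011 → 1  (bit 3 = 1)
position 10: 010 → 1  (bit 2 = 1)
position 6: 001 → 0  (bit 1 = 0)
position 5: 000 → 1  (bit 0 = 1)
bits b7..b0 = 11011101 = 221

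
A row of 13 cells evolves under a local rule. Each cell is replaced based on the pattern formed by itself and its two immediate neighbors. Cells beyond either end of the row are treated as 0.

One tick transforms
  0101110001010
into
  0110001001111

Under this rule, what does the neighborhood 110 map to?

0

At position 5 the neighborhood is 110; the next row has 0 there.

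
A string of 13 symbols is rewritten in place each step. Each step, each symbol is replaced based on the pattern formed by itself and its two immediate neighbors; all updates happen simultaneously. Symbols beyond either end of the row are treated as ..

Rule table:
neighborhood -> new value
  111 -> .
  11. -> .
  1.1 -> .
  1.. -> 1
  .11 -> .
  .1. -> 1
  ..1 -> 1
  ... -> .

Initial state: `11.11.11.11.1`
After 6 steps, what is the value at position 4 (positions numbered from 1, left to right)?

.

............1
...........11
..........1..
.........111.
........1...1
.......111.11
position 4 holds .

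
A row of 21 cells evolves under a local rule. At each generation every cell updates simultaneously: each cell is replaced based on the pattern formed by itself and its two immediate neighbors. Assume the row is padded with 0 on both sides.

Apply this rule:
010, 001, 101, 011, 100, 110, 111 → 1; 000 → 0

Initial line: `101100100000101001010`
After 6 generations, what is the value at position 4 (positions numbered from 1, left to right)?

1

111111110001111111111
111111111011111111111
111111111111111111111
111111111111111111111  (fixed point — unchanged through generation 6)
position 4 holds 1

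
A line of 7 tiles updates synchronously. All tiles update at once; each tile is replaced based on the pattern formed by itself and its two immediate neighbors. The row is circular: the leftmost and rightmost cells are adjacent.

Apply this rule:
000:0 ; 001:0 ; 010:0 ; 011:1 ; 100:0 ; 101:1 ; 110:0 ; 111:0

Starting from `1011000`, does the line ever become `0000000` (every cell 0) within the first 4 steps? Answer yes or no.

step 1: 0110000
step 2: 0100000
step 3: 0000000
all cells are 0 at step 3

yes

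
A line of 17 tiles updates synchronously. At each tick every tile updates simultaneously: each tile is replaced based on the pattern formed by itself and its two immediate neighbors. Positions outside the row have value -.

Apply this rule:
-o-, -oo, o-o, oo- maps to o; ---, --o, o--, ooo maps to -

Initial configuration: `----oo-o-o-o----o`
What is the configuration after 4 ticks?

tick 1: ----oooooooo----o
tick 2: ----o------o----o
tick 3: ----o------o----o  (fixed point — unchanged through tick 4)

----o------o----o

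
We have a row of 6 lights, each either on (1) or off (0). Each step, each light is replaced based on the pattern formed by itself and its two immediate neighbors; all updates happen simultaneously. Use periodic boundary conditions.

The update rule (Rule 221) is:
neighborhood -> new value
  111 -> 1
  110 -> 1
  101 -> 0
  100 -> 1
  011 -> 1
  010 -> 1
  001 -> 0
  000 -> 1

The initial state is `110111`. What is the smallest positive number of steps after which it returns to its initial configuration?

1

110111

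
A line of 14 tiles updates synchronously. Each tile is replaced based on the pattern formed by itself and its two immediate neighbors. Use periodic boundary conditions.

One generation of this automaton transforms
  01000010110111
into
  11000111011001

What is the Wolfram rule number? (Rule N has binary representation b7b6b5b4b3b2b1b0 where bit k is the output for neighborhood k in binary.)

position 12: 111 → 0  (bit 7 = 0)
position 9: 110 → 1  (bit 6 = 1)
position 0: 101 → 1  (bit 5 = 1)
position 2: 100 → 0  (bit 4 = 0)
position 8: 011 → 0  (bit 3 = 0)
position 1: 010 → 1  (bit 2 = 1)
position 5: 001 → 1  (bit 1 = 1)
position 3: 000 → 0  (bit 0 = 0)
bits b7..b0 = 01100110 = 102

102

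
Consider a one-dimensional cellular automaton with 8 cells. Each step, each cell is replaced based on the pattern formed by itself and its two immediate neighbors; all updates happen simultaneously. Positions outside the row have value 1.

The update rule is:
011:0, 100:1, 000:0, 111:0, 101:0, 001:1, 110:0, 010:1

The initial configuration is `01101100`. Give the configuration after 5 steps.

00001001

00000011
10000100
01001111
01110000
00001001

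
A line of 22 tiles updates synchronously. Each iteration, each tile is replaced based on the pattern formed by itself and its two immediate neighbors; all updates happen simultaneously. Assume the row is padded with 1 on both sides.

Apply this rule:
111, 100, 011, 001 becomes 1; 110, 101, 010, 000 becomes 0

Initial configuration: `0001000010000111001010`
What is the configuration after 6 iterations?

1010100101001110110000
0000011000111100101001
1000110101111011000111
0101100001110010101111
0001010011101100001111
1010001111001010011111

1010001111001010011111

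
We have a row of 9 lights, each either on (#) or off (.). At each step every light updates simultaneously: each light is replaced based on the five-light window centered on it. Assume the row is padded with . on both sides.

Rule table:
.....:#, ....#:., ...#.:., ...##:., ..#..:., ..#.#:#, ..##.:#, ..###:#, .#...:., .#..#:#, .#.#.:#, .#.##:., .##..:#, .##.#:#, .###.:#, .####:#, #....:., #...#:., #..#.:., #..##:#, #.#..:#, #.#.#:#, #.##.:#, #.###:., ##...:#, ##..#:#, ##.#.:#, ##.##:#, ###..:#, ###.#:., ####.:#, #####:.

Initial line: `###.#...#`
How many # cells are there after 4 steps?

6

##.##....
######.##
##..#.###
###.#..##
count of #: 6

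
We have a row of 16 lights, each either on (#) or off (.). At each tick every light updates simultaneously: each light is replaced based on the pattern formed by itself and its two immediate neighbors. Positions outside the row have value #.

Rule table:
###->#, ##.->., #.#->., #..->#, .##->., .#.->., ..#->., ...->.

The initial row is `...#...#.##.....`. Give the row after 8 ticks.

#...#......#....
.#...#......#...
..#...#......#..
#..#...#......#.
.#..#...#.......
..#..#...#......
#..#..#...#.....
.#..#..#...#....

.#..#..#...#....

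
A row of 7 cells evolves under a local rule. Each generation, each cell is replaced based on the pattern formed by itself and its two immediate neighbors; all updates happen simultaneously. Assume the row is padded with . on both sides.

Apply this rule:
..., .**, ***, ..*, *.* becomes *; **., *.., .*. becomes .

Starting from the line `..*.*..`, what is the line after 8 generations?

..*..*.

**.*..*
*.*..*.
.*..*..
*..*..*
..*..*.
**..*..
*..*..*  (repeats generation 4; period 3)
generation 8: ..*..*.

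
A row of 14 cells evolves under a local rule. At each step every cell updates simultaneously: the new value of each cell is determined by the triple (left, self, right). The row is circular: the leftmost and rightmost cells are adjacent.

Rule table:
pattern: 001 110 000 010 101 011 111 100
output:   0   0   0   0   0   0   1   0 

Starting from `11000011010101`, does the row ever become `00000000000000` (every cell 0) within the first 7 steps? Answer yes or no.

yes

step 1: 10000000000000
step 2: 00000000000000
all cells are 0 at step 2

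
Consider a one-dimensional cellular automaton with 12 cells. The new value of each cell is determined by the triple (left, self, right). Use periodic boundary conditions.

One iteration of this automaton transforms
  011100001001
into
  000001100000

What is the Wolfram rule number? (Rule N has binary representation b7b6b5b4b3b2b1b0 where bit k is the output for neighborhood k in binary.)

1

position 2: 111 → 0  (bit 7 = 0)
position 3: 110 → 0  (bit 6 = 0)
position 0: 101 → 0  (bit 5 = 0)
position 4: 100 → 0  (bit 4 = 0)
position 1: 011 → 0  (bit 3 = 0)
position 8: 010 → 0  (bit 2 = 0)
position 7: 001 → 0  (bit 1 = 0)
position 5: 000 → 1  (bit 0 = 1)
bits b7..b0 = 00000001 = 1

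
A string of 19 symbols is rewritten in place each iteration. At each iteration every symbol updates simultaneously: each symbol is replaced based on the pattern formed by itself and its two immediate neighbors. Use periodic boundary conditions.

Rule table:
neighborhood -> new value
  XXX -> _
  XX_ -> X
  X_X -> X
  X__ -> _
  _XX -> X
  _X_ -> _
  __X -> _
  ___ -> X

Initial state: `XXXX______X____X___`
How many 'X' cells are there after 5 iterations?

X__X_XXXX___XX___X_
____XX__X_X_XX_X__X
_XX_XX___X_XXXX____
_XXXXX_X__XX__X_XXX
XX___XX___XX___XX_X
count of X: 9

9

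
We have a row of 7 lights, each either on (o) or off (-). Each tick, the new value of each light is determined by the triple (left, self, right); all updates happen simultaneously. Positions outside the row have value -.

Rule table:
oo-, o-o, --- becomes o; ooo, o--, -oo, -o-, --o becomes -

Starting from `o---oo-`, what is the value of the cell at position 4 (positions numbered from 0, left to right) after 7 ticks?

--o--o-
o------
--ooooo
o-----o
--ooo--
o---o-o
--o--o-
position 4 holds -

-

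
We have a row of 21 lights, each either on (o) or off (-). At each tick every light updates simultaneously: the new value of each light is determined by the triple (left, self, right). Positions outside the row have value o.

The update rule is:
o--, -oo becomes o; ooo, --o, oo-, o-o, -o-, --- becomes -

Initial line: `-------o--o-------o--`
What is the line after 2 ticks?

-o-------o--o--------

tick 1: o-------o--o-------o-
tick 2: -o-------o--o--------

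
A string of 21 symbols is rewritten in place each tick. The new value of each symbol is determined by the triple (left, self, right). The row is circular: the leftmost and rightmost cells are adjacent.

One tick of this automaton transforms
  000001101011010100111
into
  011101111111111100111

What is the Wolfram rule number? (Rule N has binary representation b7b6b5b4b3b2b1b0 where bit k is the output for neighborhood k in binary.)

237

position 19: 111 → 1  (bit 7 = 1)
position 6: 110 → 1  (bit 6 = 1)
position 7: 101 → 1  (bit 5 = 1)
position 0: 100 → 0  (bit 4 = 0)
position 5: 011 → 1  (bit 3 = 1)
position 8: 010 → 1  (bit 2 = 1)
position 4: 001 → 0  (bit 1 = 0)
position 1: 000 → 1  (bit 0 = 1)
bits b7..b0 = 11101101 = 237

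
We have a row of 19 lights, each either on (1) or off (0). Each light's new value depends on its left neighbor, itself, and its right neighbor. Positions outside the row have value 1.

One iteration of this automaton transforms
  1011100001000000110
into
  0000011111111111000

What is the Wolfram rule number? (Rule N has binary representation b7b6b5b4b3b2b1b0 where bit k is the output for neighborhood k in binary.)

position 3: 111 → 0  (bit 7 = 0)
position 0: 110 → 0  (bit 6 = 0)
position 1: 101 → 0  (bit 5 = 0)
position 5: 100 → 1  (bit 4 = 1)
position 2: 011 → 0  (bit 3 = 0)
position 9: 010 → 1  (bit 2 = 1)
position 8: 001 → 1  (bit 1 = 1)
position 6: 000 → 1  (bit 0 = 1)
bits b7..b0 = 00010111 = 23

23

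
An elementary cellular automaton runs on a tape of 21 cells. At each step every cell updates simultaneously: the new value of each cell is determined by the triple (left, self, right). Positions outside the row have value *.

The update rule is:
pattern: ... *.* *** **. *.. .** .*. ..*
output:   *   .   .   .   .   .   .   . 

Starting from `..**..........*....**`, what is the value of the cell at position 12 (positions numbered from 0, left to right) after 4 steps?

.....********...**...
.***..........*....*.
.....********...**...  (repeats step 1; period 2)
step 4: .***..........*....*.
position 12 holds .

.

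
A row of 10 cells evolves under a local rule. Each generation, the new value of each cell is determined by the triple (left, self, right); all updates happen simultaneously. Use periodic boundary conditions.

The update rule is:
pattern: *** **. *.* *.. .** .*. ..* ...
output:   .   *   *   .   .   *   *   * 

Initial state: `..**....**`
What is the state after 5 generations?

......**..

.*.*.***.*
*****..***
....*.*...
*******.**
......**..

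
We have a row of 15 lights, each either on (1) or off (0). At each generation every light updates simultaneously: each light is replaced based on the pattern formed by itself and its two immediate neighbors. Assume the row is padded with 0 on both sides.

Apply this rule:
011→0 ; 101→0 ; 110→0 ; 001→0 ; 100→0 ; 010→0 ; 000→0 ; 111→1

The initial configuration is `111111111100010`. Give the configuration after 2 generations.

001111110000000

011111111000000
001111110000000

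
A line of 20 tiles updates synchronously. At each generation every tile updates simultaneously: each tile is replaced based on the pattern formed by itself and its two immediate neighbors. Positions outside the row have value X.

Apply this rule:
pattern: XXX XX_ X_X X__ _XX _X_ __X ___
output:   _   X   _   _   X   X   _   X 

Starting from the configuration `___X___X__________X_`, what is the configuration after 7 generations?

_X_X_X_X_XXXXXXXX_X_
_X_X_X_X_X______X_X_
_X_X_X_X_X_XXXX_X_X_
_X_X_X_X_X_X__X_X_X_
_X_X_X_X_X_X__X_X_X_  (fixed point — unchanged through generation 7)

_X_X_X_X_X_X__X_X_X_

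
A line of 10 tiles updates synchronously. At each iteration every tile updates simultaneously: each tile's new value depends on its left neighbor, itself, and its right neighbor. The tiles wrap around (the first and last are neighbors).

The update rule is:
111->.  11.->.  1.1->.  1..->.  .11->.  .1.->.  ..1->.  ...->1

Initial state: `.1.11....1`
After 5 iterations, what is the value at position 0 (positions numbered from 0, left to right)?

.

......11..
11111....1
......11..  (repeats iteration 1; period 2)
iteration 5: ......11..
position 0 holds .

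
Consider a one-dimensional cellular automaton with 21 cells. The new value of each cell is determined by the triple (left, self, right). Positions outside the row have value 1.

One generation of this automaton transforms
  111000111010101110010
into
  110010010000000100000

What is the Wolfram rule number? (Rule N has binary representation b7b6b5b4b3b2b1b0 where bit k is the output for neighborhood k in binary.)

position 0: 111 → 1  (bit 7 = 1)
position 2: 110 → 0  (bit 6 = 0)
position 9: 101 → 0  (bit 5 = 0)
position 3: 100 → 0  (bit 4 = 0)
position 6: 011 → 0  (bit 3 = 0)
position 10: 010 → 0  (bit 2 = 0)
position 5: 001 → 0  (bit 1 = 0)
position 4: 000 → 1  (bit 0 = 1)
bits b7..b0 = 10000001 = 129

129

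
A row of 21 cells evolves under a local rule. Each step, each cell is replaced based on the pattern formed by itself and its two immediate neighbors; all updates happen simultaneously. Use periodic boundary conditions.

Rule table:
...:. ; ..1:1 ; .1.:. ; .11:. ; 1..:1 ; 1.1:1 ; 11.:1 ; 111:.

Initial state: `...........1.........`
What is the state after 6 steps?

.....1.1.1.1.1.1.1...

..........1.1........
.........1.1.1.......
........1.1.1.1......
.......1.1.1.1.1.....
......1.1.1.1.1.1....
.....1.1.1.1.1.1.1...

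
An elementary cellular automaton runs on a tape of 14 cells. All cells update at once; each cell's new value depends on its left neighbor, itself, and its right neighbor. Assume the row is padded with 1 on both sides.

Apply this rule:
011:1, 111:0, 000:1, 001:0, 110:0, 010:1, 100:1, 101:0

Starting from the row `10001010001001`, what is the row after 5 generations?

01101011101101

01101011101101
01001010001001
01101011101101  (repeats generation 1; period 2)
generation 5: 01101011101101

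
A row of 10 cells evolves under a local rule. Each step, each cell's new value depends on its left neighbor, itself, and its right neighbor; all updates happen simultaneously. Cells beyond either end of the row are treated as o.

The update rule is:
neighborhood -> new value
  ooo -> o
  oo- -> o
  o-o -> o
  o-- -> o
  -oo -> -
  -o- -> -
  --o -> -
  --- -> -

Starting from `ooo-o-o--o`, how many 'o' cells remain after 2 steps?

oooo-o-o--
ooooo-o-o-
count of o: 7

7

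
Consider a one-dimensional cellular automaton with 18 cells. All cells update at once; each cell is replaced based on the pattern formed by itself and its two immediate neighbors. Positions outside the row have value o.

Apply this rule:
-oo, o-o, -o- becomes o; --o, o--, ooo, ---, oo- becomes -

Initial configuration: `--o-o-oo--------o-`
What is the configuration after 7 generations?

--o-------------oo

--ooooo---------oo
--o-------------o-
--o-------------oo
--o-------------o-  (repeats generation 2; period 2)
generation 7: --o-------------oo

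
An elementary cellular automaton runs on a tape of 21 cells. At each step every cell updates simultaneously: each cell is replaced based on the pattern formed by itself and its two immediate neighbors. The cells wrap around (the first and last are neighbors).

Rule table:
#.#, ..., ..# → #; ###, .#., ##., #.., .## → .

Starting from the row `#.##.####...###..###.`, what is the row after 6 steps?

..#..#..####...###..#

.#..#.....##....#...#
#..#..####...###..##.
..#..#.....##....#..#
.#..#..####...###..#.
#..#..#.....##....#..
..#..#..####...###..#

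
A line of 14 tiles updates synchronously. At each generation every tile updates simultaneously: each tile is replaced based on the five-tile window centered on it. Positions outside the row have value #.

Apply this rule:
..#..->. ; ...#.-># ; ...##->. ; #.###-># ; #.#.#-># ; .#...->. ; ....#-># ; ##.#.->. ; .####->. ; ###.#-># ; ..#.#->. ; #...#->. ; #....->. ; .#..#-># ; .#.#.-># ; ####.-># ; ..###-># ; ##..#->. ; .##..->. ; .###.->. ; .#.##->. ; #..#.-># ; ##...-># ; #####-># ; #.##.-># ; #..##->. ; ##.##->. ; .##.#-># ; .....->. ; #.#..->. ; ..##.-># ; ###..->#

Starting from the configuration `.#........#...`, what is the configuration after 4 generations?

##..##.#.####.

........##....
#.....#.#.#.#.
##..##.######.
##..##.#.####.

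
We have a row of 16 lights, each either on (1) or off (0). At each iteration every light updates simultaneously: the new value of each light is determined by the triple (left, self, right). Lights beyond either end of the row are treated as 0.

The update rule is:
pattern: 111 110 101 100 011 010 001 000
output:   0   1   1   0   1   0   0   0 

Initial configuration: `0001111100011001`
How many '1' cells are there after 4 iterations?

2

iteration 1: 0001000100011000
iteration 2: 0000000000011000
iteration 3: 0000000000011000  (fixed point — unchanged through iteration 4)
count of 1: 2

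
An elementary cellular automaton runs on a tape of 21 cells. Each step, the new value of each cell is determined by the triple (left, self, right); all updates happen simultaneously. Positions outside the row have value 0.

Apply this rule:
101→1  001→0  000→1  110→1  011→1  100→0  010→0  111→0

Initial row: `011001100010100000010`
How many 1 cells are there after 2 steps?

9

011001101001001111000
011001110000001001011
count of 1: 9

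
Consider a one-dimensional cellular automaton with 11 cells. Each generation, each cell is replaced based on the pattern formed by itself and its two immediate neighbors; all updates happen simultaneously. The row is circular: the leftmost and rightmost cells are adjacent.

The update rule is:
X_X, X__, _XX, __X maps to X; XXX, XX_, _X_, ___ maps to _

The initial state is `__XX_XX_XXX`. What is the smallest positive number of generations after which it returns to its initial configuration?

22

generation 1: XXX_XX_XX__
generation 2: X__XX_XX_XX
generation 3: _XXX_XX_XX_
generation 4: XX__XX_XX_X
generation 5: __XXX_XX_XX
generation 6: XXX__XX_XX_
generation 7: X__XXX_XX_X
generation 8: _XXX__XX_XX
generation 9: XX__XXX_XX_
generation 10: X_XXX__XX_X
generation 11: _XX__XXX_XX
generation 12: XX_XXX__XX_
generation 13: X_XX__XXX_X
generation 14: _XX_XXX__XX
generation 15: XX_XX__XXX_
generation 16: X_XX_XXX__X
generation 17: _XX_XX__XXX
generation 18: XX_XX_XXX__
generation 19: X_XX_XX__XX
generation 20: _XX_XX_XXX_
generation 21: XX_XX_XX__X
generation 22: __XX_XX_XXX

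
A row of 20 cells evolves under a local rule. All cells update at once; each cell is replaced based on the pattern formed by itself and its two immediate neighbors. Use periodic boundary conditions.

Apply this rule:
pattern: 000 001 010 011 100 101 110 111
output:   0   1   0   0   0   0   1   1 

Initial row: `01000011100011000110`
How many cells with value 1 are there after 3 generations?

3

generation 1: 10000101100101001010
generation 2: 00001000101000010000
generation 3: 00010001000000100000
count of 1: 3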